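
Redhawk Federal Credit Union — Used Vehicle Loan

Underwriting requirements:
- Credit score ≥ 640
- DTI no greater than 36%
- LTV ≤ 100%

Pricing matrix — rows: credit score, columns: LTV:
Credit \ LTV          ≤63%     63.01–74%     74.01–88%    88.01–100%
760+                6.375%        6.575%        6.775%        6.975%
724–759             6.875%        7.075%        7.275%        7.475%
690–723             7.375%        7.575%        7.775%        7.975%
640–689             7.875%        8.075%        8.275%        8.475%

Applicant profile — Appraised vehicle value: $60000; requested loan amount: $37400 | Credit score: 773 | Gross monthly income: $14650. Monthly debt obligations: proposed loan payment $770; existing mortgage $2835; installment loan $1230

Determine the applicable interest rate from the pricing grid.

6.375%

Credit score 773 ≥ 640; Total monthly debts = (770 + 2,835 + 1,230) = 4,835. Debt-to-income = 4,835/14,650 = 33% — meets 36% limit
LTV: 37,400 ÷ 60,000 = 62.3%, within 100% cap
Score 773 is in the 760+ band; LTV 62.3% is in the ≤63% band → 6.375%.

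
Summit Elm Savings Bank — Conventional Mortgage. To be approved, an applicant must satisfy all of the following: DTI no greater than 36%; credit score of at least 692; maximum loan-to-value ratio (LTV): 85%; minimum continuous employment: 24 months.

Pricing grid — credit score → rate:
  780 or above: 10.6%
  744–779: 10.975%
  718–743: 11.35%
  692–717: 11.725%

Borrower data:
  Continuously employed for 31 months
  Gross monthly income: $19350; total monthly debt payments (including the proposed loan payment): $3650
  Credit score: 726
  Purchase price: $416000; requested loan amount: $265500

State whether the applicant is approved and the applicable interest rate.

Approved at 11.35%

Credit score 726 ≥ 692 (meets minimum)
Employment 31 ≥ 24 months
LTV = 265,500/416,000 = 63.8% ≤ 85%
Debt-to-income = 3,650/19,350 = 18.9% — meets 36% limit
All requirements met. Score 726 falls in the 718–743 tier → 11.35%.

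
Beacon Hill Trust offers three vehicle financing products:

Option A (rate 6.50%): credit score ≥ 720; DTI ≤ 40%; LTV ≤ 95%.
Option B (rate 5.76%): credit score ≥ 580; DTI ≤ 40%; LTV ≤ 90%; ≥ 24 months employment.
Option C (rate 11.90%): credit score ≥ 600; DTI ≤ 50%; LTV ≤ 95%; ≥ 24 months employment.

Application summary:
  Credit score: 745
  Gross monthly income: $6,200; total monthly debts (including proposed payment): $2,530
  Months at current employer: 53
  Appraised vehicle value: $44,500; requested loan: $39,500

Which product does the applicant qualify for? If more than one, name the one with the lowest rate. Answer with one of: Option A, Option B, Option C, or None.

Option C

DTI = 2,530/6,200 = 40.8%.
LTV = 39,500/44,500 = 88.8%.
Option A: score 745 ≥ 720; DTI 40.8% > 40%; LTV 88.8% ≤ 95% → does not qualify.
Option B: score 745 ≥ 580; DTI 40.8% > 40%; LTV 88.8% ≤ 90%; employment 53 ≥ 24 mo → does not qualify.
Option C: score 745 ≥ 600; DTI 40.8% ≤ 50%; LTV 88.8% ≤ 95%; employment 53 ≥ 24 mo → qualifies.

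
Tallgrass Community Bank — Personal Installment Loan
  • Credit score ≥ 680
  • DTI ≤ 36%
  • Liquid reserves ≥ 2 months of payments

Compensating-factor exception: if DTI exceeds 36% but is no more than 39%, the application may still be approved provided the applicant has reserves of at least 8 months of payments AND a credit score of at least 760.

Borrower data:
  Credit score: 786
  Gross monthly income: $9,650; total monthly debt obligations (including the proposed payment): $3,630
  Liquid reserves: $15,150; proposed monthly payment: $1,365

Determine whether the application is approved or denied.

Credit score 786 ≥ 680 (meets base)
DTI = 3,630/9,650 = 37.6% > 36% — standard DTI limit exceeded.
Liquid reserves cover 15,150/1,365 = 11.1 months — ≥ 2 required
37.6% falls in the override range (36%–39%), so the compensating-factor test applies.
Reserves 11.1 ≥ 8 months; credit score 786 ≥ 760.
Both override conditions satisfied; DTI exception granted.

Approved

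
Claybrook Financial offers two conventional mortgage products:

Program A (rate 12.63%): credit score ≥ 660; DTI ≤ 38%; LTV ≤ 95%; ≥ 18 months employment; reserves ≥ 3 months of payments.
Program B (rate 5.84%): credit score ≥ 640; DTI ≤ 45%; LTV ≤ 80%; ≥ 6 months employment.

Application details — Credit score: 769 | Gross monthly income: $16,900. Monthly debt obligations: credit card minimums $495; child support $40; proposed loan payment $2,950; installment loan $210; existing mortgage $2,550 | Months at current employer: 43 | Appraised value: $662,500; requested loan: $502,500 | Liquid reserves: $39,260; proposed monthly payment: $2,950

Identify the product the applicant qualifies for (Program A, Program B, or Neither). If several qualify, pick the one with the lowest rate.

Total debts = (495 + 40 + 2,950 + 210 + 2,550) = 6,245; DTI = 6,245/16,900 = 37%.
LTV = 502,500/662,500 = 75.8%.
Reserves = 39,260/2,950 = 13.3 months.
Program A: score 769 ≥ 660; DTI 37% ≤ 38%; LTV 75.8% ≤ 95%; employment 43 ≥ 18 mo; reserves 13.3 ≥ 3 mo → qualifies.
Program B: score 769 ≥ 640; DTI 37% ≤ 45%; LTV 75.8% ≤ 80%; employment 43 ≥ 6 mo → qualifies.
Qualifying: Program A, Program B. Lowest rate is 5.84% → Program B.

Program B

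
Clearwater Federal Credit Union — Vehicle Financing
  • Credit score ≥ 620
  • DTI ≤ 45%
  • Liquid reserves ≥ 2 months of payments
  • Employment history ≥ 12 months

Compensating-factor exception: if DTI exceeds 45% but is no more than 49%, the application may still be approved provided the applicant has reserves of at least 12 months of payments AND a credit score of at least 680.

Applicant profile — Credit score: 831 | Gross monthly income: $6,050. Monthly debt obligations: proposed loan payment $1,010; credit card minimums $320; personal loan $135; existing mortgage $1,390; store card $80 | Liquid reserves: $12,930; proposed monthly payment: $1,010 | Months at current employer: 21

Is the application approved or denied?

Credit score 831 ≥ 620 (meets base)
Total debts = (1,010 + 320 + 135 + 1,390 + 80) = 2,935. DTI: 2,935 ÷ 6,050 = 48.5%, over the 45% base limit.
Reserves: 12,930 ÷ 1,010 = 12.8 months (meets 2-month minimum)
Employment 21 ≥ 12 months
48.5% falls in the override range (45%–49%), so the compensating-factor test applies.
Reserves 12.8 ≥ 12 months; credit score 831 ≥ 680.
Both compensating conditions met → exception applies.

Approved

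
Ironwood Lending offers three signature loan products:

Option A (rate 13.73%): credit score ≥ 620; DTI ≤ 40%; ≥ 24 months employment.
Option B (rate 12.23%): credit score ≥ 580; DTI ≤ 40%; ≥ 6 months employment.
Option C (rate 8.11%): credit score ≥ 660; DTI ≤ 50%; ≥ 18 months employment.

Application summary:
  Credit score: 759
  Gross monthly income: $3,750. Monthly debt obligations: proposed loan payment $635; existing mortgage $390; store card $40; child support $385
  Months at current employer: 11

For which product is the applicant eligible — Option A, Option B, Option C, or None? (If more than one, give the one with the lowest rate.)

Total debts = (635 + 390 + 40 + 385) = 1,450; DTI = 1,450/3,750 = 38.7%.
Option A: score 759 ≥ 620; DTI 38.7% ≤ 40%; employment 11 < 24 mo → does not qualify.
Option B: score 759 ≥ 580; DTI 38.7% ≤ 40%; employment 11 ≥ 6 mo → qualifies.
Option C: score 759 ≥ 660; DTI 38.7% ≤ 50%; employment 11 < 18 mo → does not qualify.

Option B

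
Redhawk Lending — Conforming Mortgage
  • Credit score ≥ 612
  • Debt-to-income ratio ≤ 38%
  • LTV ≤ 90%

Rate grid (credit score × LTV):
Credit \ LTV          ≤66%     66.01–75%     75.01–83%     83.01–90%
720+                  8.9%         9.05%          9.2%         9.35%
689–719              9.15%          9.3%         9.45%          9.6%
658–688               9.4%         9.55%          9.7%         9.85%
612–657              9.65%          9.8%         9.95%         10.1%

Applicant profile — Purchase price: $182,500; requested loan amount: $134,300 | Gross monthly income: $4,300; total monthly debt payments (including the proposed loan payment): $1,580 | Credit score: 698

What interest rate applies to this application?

Credit score 698 ≥ 612; Debt-to-income = 1,580/4,300 = 36.7% — meets 38% limit
LTV = 134,300/182,500 = 73.6% ≤ 90%
Credit 698 → row 689–719; LTV 73.6% → column 66.01–75%. Grid cell → 9.3%.

9.3%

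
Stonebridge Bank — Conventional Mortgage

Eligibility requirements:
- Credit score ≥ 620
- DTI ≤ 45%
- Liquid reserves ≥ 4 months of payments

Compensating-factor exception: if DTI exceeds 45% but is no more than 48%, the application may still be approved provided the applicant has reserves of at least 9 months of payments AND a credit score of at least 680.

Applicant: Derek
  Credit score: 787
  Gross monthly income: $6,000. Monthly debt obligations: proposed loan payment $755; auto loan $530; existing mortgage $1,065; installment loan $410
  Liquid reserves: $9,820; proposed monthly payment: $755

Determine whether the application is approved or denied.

Credit score 787 ≥ 620 (meets base)
Total debts = (755 + 530 + 1,065 + 410) = 2,760. DTI = 2,760/6,000 = 46% > 45% — standard DTI limit exceeded.
Liquid reserves cover 9,820/755 = 13.0 months — ≥ 4 required
DTI 46% is within the 45%–48% exception band; checking compensating factors.
Reserves 13.0 ≥ 9 months; credit score 787 ≥ 680.
Both override conditions satisfied; DTI exception granted.

Approved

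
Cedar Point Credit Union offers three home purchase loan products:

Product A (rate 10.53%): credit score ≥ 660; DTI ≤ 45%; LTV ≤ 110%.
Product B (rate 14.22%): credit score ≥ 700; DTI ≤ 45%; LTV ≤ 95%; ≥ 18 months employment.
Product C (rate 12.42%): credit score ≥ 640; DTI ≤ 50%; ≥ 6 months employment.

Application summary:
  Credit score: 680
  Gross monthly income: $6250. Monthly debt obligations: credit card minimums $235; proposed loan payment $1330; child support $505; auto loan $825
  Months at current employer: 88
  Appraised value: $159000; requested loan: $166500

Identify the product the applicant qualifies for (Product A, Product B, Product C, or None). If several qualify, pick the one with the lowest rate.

Total debts = (235 + 1,330 + 505 + 825) = 2,895; DTI = 2,895/6,250 = 46.3%.
LTV = 166,500/159,000 = 104.7%.
Product A: score 680 ≥ 660; DTI 46.3% > 45%; LTV 104.7% ≤ 110% → does not qualify.
Product B: score 680 < 700; DTI 46.3% > 45%; LTV 104.7% > 95%; employment 88 ≥ 18 mo → does not qualify.
Product C: score 680 ≥ 640; DTI 46.3% ≤ 50%; employment 88 ≥ 6 mo → qualifies.

Product C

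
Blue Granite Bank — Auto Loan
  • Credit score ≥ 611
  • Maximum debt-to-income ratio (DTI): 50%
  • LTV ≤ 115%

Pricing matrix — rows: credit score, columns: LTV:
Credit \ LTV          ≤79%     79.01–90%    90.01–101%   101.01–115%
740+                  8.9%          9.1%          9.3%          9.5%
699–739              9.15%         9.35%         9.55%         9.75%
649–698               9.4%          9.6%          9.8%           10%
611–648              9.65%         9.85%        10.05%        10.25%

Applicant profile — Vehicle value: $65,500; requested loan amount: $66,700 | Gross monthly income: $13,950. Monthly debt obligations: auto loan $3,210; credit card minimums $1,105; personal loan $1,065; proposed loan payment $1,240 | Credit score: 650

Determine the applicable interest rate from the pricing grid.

Credit score 650 ≥ 611; Total monthly debts = (3,210 + 1,105 + 1,065 + 1,240) = 6,620. Debt-to-income = 6,620/13,950 = 47.5% — meets 50% limit
LTV = 66,700/65,500 = 101.8% ≤ 115%
Row: 650 falls in 649–698. Column: 101.8% falls in 101.01–115%. Rate = 10%.

10%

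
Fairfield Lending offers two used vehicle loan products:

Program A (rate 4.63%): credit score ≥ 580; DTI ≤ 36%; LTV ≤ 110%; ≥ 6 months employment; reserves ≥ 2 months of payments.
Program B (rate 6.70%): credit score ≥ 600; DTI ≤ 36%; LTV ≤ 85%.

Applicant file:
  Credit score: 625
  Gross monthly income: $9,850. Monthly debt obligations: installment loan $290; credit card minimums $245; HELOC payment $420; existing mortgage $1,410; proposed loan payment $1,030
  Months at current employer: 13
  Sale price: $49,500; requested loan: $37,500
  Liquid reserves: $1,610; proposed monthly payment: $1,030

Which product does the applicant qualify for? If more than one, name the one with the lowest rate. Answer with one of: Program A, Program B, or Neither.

Total debts = (290 + 245 + 420 + 1,410 + 1,030) = 3,395; DTI = 3,395/9,850 = 34.5%.
LTV = 37,500/49,500 = 75.8%.
Reserves = 1,610/1,030 = 1.6 months.
Program A: score 625 ≥ 580; DTI 34.5% ≤ 36%; LTV 75.8% ≤ 110%; employment 13 ≥ 6 mo; reserves 1.6 < 2 mo → does not qualify.
Program B: score 625 ≥ 600; DTI 34.5% ≤ 36%; LTV 75.8% ≤ 85% → qualifies.

Program B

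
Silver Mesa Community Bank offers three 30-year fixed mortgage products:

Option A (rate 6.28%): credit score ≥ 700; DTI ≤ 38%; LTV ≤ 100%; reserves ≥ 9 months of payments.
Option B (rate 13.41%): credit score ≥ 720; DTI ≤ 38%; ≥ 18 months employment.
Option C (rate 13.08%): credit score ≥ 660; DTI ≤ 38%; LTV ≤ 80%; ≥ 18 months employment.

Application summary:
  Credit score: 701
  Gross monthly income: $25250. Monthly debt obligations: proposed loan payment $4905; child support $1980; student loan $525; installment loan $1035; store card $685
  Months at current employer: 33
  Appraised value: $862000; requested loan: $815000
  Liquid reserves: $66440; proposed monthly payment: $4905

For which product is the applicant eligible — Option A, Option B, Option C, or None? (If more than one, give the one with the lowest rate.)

Total debts = (4,905 + 1,980 + 525 + 1,035 + 685) = 9,130; DTI = 9,130/25,250 = 36.2%.
LTV = 815,000/862,000 = 94.5%.
Reserves = 66,440/4,905 = 13.5 months.
Option A: score 701 ≥ 700; DTI 36.2% ≤ 38%; LTV 94.5% ≤ 100%; reserves 13.5 ≥ 9 mo → qualifies.
Option B: score 701 < 720; DTI 36.2% ≤ 38%; employment 33 ≥ 18 mo → does not qualify.
Option C: score 701 ≥ 660; DTI 36.2% ≤ 38%; LTV 94.5% > 80%; employment 33 ≥ 18 mo → does not qualify.

Option A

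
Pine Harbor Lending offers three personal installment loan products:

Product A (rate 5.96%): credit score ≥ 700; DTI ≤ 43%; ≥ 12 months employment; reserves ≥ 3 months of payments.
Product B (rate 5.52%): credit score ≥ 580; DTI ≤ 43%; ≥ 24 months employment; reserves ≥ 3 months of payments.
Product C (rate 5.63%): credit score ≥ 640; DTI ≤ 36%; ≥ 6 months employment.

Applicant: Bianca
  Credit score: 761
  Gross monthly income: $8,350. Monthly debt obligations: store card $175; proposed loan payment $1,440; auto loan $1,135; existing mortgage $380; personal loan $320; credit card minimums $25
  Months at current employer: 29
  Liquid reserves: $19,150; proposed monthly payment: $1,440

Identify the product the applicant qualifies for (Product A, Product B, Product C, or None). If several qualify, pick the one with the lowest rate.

Total debts = (175 + 1,440 + 1,135 + 380 + 320 + 25) = 3,475; DTI = 3,475/8,350 = 41.6%.
Reserves = 19,150/1,440 = 13.3 months.
Product A: score 761 ≥ 700; DTI 41.6% ≤ 43%; employment 29 ≥ 12 mo; reserves 13.3 ≥ 3 mo → qualifies.
Product B: score 761 ≥ 580; DTI 41.6% ≤ 43%; employment 29 ≥ 24 mo; reserves 13.3 ≥ 3 mo → qualifies.
Product C: score 761 ≥ 640; DTI 41.6% > 36%; employment 29 ≥ 6 mo → does not qualify.
Qualifying: Product A, Product B. Lowest rate is 5.52% → Product B.

Product B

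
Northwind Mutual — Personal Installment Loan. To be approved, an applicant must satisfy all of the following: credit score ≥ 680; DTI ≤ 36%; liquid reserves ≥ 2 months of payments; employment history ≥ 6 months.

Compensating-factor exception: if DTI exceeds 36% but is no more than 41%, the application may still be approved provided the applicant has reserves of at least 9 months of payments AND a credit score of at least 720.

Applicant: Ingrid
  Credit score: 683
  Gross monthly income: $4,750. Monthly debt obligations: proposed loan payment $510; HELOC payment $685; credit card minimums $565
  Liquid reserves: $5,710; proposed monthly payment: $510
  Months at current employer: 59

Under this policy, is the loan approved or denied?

Denied

Credit score 683 ≥ 680 (meets base)
Total debts = (510 + 685 + 565) = 1,760. DTI: 1,760 ÷ 4,750 = 37.1%, over the 36% base limit.
Reserves = 5,710/510 = 11.2 months ≥ 2
Employment 59 ≥ 6 months
DTI 37.1% is within the 36%–41% exception band; checking compensating factors.
Override check — reserves: 11.2 mo (ok); score: 683 (below 720).
Compensating-factor requirement not fully met.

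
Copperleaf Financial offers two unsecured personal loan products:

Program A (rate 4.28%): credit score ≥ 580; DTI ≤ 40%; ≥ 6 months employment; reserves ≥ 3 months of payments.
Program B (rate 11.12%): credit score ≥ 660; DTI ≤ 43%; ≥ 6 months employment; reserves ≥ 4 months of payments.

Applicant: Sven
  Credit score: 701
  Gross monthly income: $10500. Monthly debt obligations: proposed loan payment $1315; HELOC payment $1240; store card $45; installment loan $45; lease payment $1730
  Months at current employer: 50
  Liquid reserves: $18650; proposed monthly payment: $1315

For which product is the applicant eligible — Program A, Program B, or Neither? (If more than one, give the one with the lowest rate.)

Program B

Total debts = (1,315 + 1,240 + 45 + 45 + 1,730) = 4,375; DTI = 4,375/10,500 = 41.7%.
Reserves = 18,650/1,315 = 14.2 months.
Program A: score 701 ≥ 580; DTI 41.7% > 40%; employment 50 ≥ 6 mo; reserves 14.2 ≥ 3 mo → does not qualify.
Program B: score 701 ≥ 660; DTI 41.7% ≤ 43%; employment 50 ≥ 6 mo; reserves 14.2 ≥ 4 mo → qualifies.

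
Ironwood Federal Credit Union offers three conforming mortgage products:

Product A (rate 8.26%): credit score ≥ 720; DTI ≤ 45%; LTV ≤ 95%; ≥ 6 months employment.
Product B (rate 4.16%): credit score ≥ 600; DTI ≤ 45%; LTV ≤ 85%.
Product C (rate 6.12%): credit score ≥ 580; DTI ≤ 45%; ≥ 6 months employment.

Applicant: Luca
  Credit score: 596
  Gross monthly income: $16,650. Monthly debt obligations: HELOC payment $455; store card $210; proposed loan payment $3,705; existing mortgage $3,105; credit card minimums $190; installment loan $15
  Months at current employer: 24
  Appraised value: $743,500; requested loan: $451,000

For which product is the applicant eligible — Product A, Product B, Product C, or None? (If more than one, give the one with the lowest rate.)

None

Total debts = (455 + 210 + 3,705 + 3,105 + 190 + 15) = 7,680; DTI = 7,680/16,650 = 46.1%.
LTV = 451,000/743,500 = 60.7%.
Product A: score 596 < 720; DTI 46.1% > 45%; LTV 60.7% ≤ 95%; employment 24 ≥ 6 mo → does not qualify.
Product B: score 596 < 600; DTI 46.1% > 45%; LTV 60.7% ≤ 85% → does not qualify.
Product C: score 596 ≥ 580; DTI 46.1% > 45%; employment 24 ≥ 6 mo → does not qualify.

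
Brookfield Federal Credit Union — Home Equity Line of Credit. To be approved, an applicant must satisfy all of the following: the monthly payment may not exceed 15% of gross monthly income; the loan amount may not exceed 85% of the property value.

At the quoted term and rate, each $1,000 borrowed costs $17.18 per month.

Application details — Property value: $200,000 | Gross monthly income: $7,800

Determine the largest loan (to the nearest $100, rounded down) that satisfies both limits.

Payment cap: 15% × $7,800 = $1,170/month.
At $17.18 per $1,000, that supports 1,170/17.18 × 1,000 ≈ $68,102 → $68,100.
LTV cap: 85% × $200,000 = $170,000 → $170,000.
Binding constraint: payment-to-income.

$68,100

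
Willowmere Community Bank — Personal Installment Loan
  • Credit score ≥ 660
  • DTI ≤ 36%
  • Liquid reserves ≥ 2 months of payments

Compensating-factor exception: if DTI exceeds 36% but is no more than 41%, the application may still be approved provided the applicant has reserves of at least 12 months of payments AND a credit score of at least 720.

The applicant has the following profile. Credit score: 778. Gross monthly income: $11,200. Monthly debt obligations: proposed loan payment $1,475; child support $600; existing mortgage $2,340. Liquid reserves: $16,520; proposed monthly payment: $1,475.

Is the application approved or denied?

Credit score 778 ≥ 660 (meets base)
Total debts = (1,475 + 600 + 2,340) = 4,415. DTI: 4,415 ÷ 11,200 = 39.4%, over the 36% base limit.
Liquid reserves cover 16,520/1,475 = 11.2 months — ≥ 2 required
39.4% falls in the override range (36%–41%), so the compensating-factor test applies.
Override check — reserves: 11.2 mo (short of 12); score: 778 (ok).
Compensating-factor requirement not fully met.

Denied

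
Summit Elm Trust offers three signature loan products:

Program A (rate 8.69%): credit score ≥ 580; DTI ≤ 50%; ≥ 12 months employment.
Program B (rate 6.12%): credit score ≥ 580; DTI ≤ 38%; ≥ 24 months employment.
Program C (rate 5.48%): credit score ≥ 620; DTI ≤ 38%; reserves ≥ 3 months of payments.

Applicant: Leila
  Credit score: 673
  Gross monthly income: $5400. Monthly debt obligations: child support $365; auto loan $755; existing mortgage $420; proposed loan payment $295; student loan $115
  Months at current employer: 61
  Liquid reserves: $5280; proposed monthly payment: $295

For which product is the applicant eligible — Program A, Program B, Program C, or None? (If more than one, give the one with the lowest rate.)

Total debts = (365 + 755 + 420 + 295 + 115) = 1,950; DTI = 1,950/5,400 = 36.1%.
Reserves = 5,280/295 = 17.9 months.
Program A: score 673 ≥ 580; DTI 36.1% ≤ 50%; employment 61 ≥ 12 mo → qualifies.
Program B: score 673 ≥ 580; DTI 36.1% ≤ 38%; employment 61 ≥ 24 mo → qualifies.
Program C: score 673 ≥ 620; DTI 36.1% ≤ 38%; reserves 17.9 ≥ 3 mo → qualifies.
Qualifying: Program A, Program B, Program C. Lowest rate is 5.48% → Program C.

Program C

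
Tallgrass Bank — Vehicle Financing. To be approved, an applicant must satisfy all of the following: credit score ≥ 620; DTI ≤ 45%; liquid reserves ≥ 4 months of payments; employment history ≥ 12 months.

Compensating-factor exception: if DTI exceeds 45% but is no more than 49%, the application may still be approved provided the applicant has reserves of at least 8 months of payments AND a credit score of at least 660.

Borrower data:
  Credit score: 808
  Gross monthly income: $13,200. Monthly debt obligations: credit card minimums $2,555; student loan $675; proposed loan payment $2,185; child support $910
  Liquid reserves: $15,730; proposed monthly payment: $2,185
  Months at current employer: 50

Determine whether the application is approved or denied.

Credit score 808 ≥ 620 (meets base)
Total debts = (2,555 + 675 + 2,185 + 910) = 6,325. DTI: 6,325 ÷ 13,200 = 47.9%, over the 45% base limit.
Reserves = 15,730/2,185 = 7.2 months ≥ 4
Employment 50 ≥ 12 months
DTI 47.9% is within the 45%–49% exception band; checking compensating factors.
Reserves 7.2 < 8 months; credit score 808 ≥ 660.
Compensating-factor requirement not fully met.

Denied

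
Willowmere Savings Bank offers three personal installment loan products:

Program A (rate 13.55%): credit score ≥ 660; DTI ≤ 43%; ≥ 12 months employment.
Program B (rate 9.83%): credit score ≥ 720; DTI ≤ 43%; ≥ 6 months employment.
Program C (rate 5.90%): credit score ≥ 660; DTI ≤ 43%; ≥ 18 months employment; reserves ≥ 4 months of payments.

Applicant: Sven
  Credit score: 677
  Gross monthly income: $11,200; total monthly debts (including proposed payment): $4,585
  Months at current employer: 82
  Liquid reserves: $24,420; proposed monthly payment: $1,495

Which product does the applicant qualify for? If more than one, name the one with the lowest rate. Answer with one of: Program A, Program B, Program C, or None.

DTI = 4,585/11,200 = 40.9%.
Reserves = 24,420/1,495 = 16.3 months.
Program A: score 677 ≥ 660; DTI 40.9% ≤ 43%; employment 82 ≥ 12 mo → qualifies.
Program B: score 677 < 720; DTI 40.9% ≤ 43%; employment 82 ≥ 6 mo → does not qualify.
Program C: score 677 ≥ 660; DTI 40.9% ≤ 43%; employment 82 ≥ 18 mo; reserves 16.3 ≥ 4 mo → qualifies.
Qualifying: Program A, Program C. Lowest rate is 5.90% → Program C.

Program C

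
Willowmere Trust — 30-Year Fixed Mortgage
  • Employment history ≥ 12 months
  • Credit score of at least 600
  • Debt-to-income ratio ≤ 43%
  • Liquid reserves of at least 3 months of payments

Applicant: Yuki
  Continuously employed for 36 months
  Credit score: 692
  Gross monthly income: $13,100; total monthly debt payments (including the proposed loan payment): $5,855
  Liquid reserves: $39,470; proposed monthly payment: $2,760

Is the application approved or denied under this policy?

Denied

Employment 36 ≥ 12 months
Credit score 692 ≥ 600 (meets)
DTI = 5,855/13,100 = 44.7% > 43%
Reserves = 39,470/2,760 = 14.3 months ≥ 3
Fails on DTI.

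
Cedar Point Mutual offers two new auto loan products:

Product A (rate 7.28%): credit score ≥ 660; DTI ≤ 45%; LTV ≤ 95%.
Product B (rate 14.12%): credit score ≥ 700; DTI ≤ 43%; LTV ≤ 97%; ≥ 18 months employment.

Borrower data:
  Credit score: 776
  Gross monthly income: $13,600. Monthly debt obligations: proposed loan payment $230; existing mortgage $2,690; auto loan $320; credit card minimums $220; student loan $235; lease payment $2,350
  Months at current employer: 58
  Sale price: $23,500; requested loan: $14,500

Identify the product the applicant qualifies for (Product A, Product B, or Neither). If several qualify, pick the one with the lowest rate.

Product A

Total debts = (230 + 2,690 + 320 + 220 + 235 + 2,350) = 6,045; DTI = 6,045/13,600 = 44.4%.
LTV = 14,500/23,500 = 61.7%.
Product A: score 776 ≥ 660; DTI 44.4% ≤ 45%; LTV 61.7% ≤ 95% → qualifies.
Product B: score 776 ≥ 700; DTI 44.4% > 43%; LTV 61.7% ≤ 97%; employment 58 ≥ 18 mo → does not qualify.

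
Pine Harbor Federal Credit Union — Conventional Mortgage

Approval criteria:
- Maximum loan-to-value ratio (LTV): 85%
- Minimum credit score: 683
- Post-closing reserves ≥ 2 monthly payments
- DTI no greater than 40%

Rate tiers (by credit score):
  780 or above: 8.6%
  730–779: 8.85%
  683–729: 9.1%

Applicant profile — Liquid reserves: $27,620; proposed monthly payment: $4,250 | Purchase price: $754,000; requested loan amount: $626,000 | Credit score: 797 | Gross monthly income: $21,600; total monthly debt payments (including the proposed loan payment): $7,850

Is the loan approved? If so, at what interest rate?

Approved at 8.6%

Credit score 797 ≥ 683 (meets minimum)
Reserves = 27,620/4,250 = 6.5 months ≥ 2
Debt-to-income = 7,850/21,600 = 36.3% — meets 40% limit
LTV: 626,000 ÷ 754,000 = 83%, within 85% cap
All requirements met. Score 797 falls in the 780 or above tier → 8.6%.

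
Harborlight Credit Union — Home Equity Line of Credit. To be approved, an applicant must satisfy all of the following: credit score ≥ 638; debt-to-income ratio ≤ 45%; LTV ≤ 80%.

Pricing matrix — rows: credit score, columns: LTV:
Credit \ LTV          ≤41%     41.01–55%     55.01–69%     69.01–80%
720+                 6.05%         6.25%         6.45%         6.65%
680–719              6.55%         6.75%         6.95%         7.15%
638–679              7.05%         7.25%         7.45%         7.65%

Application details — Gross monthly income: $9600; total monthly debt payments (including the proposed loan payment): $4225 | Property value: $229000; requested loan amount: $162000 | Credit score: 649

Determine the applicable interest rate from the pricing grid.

7.65%

Credit score 649 ≥ 638; DTI = 4,225/9,600 = 44% ≤ 45%
LTV = 162,000/229,000 = 70.7% ≤ 80%
Score 649 is in the 638–679 band; LTV 70.7% is in the 69.01–80% band → 7.65%.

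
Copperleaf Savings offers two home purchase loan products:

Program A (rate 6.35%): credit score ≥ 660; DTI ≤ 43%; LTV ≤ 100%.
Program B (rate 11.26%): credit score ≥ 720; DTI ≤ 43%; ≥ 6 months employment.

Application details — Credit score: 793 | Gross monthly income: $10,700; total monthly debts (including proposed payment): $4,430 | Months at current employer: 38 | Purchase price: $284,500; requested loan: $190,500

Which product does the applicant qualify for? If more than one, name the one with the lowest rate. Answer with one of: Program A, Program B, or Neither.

DTI = 4,430/10,700 = 41.4%.
LTV = 190,500/284,500 = 67%.
Program A: score 793 ≥ 660; DTI 41.4% ≤ 43%; LTV 67% ≤ 100% → qualifies.
Program B: score 793 ≥ 720; DTI 41.4% ≤ 43%; employment 38 ≥ 6 mo → qualifies.
Qualifying: Program A, Program B. Lowest rate is 6.35% → Program A.

Program A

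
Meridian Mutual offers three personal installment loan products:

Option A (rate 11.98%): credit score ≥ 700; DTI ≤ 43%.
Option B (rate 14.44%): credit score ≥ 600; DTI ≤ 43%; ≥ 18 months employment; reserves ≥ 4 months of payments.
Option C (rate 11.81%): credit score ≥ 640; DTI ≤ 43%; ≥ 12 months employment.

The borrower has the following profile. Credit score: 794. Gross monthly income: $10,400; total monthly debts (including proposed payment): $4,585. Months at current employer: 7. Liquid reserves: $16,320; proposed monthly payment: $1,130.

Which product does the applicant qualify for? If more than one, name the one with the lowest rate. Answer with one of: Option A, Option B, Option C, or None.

DTI = 4,585/10,400 = 44.1%.
Reserves = 16,320/1,130 = 14.4 months.
Option A: score 794 ≥ 700; DTI 44.1% > 43% → does not qualify.
Option B: score 794 ≥ 600; DTI 44.1% > 43%; employment 7 < 18 mo; reserves 14.4 ≥ 4 mo → does not qualify.
Option C: score 794 ≥ 640; DTI 44.1% > 43%; employment 7 < 12 mo → does not qualify.

None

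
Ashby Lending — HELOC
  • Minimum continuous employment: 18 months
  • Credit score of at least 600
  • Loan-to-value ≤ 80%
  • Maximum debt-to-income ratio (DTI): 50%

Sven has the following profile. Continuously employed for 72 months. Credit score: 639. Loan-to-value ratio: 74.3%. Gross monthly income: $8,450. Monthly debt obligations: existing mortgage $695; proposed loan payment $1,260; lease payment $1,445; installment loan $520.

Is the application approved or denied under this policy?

Approved

Employment 72 ≥ 18 months
Credit score 639 ≥ 600 (meets)
LTV 74.3% — within 80%
Total monthly debts = (695 + 1,260 + 1,445 + 520) = 3,920. Debt-to-income = 3,920/8,450 = 46.4% — meets 50% limit
All criteria satisfied.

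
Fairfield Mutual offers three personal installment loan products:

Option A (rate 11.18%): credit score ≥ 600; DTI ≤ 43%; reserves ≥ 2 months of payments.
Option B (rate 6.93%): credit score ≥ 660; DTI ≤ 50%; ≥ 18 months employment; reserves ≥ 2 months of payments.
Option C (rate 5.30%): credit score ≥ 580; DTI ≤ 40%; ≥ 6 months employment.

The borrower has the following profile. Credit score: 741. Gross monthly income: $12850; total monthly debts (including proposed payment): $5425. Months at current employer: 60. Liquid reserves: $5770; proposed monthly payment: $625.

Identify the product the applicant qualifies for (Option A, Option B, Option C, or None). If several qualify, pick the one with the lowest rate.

Option B

DTI = 5,425/12,850 = 42.2%.
Reserves = 5,770/625 = 9.2 months.
Option A: score 741 ≥ 600; DTI 42.2% ≤ 43%; reserves 9.2 ≥ 2 mo → qualifies.
Option B: score 741 ≥ 660; DTI 42.2% ≤ 50%; employment 60 ≥ 18 mo; reserves 9.2 ≥ 2 mo → qualifies.
Option C: score 741 ≥ 580; DTI 42.2% > 40%; employment 60 ≥ 6 mo → does not qualify.
Qualifying: Option A, Option B. Lowest rate is 6.93% → Option B.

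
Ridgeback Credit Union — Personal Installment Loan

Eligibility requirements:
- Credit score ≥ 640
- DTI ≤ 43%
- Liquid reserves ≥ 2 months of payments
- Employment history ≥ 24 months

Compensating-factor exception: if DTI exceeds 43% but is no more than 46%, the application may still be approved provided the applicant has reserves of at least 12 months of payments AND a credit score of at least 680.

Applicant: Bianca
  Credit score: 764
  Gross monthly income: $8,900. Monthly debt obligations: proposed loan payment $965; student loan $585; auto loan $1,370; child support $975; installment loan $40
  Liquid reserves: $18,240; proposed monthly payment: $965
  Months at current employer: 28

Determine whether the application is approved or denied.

Credit score 764 ≥ 640 (meets base)
Total debts = (965 + 585 + 1,370 + 975 + 40) = 3,935. DTI = 3,935/8,900 = 44.2% > 43% — standard DTI limit exceeded.
Reserves: 18,240 ÷ 965 = 18.9 months (meets 2-month minimum)
Employment 28 ≥ 24 months
DTI 44.2% is within the 43%–46% exception band; checking compensating factors.
Reserves 18.9 ≥ 12 months; credit score 764 ≥ 680.
Both override conditions satisfied; DTI exception granted.

Approved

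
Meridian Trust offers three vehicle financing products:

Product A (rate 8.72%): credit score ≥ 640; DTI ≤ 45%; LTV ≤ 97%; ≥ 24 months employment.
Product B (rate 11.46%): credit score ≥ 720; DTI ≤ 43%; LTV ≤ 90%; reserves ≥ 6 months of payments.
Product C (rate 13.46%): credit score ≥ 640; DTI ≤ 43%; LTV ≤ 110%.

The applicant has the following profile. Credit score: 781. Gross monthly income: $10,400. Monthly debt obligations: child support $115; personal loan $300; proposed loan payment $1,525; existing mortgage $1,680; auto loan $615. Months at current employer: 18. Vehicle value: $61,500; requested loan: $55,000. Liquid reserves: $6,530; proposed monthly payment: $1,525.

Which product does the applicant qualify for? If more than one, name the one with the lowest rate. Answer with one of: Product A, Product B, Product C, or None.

Total debts = (115 + 300 + 1,525 + 1,680 + 615) = 4,235; DTI = 4,235/10,400 = 40.7%.
LTV = 55,000/61,500 = 89.4%.
Reserves = 6,530/1,525 = 4.3 months.
Product A: score 781 ≥ 640; DTI 40.7% ≤ 45%; LTV 89.4% ≤ 97%; employment 18 < 24 mo → does not qualify.
Product B: score 781 ≥ 720; DTI 40.7% ≤ 43%; LTV 89.4% ≤ 90%; reserves 4.3 < 6 mo → does not qualify.
Product C: score 781 ≥ 640; DTI 40.7% ≤ 43%; LTV 89.4% ≤ 110% → qualifies.

Product C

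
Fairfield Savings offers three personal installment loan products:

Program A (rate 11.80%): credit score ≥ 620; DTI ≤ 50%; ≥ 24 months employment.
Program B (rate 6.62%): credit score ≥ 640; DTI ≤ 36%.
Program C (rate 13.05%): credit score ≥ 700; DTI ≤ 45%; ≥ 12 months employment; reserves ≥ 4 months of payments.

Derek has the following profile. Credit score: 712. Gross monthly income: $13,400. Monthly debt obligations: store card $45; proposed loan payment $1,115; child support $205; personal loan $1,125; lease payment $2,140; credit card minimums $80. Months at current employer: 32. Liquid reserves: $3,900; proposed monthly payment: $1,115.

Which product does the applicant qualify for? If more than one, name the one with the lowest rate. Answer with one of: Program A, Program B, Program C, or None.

Program B

Total debts = (45 + 1,115 + 205 + 1,125 + 2,140 + 80) = 4,710; DTI = 4,710/13,400 = 35.1%.
Reserves = 3,900/1,115 = 3.5 months.
Program A: score 712 ≥ 620; DTI 35.1% ≤ 50%; employment 32 ≥ 24 mo → qualifies.
Program B: score 712 ≥ 640; DTI 35.1% ≤ 36% → qualifies.
Program C: score 712 ≥ 700; DTI 35.1% ≤ 45%; employment 32 ≥ 12 mo; reserves 3.5 < 4 mo → does not qualify.
Qualifying: Program A, Program B. Lowest rate is 6.62% → Program B.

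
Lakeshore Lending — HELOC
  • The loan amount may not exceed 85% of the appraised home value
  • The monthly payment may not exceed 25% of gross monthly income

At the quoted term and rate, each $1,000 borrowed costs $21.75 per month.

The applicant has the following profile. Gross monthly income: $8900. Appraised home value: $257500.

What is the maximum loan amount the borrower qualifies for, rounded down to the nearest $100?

Payment cap: 25% × $8,900 = $2,225/month.
At $21.75 per $1,000, that supports 2,225/21.75 × 1,000 ≈ $102,298 → $102,200.
LTV cap: 85% × $257,500 = $218,875 → $218,800.
Binding constraint: payment-to-income.

$102,200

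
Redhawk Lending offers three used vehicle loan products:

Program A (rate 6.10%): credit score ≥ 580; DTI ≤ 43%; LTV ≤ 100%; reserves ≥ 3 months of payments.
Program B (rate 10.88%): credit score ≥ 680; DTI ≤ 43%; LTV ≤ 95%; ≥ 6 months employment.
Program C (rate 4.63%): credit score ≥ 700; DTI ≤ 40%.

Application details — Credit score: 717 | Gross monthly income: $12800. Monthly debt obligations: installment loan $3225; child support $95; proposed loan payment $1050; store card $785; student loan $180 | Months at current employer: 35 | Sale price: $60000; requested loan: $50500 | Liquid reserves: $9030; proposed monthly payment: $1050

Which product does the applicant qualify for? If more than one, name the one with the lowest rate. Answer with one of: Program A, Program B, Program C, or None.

Total debts = (3,225 + 95 + 1,050 + 785 + 180) = 5,335; DTI = 5,335/12,800 = 41.7%.
LTV = 50,500/60,000 = 84.2%.
Reserves = 9,030/1,050 = 8.6 months.
Program A: score 717 ≥ 580; DTI 41.7% ≤ 43%; LTV 84.2% ≤ 100%; reserves 8.6 ≥ 3 mo → qualifies.
Program B: score 717 ≥ 680; DTI 41.7% ≤ 43%; LTV 84.2% ≤ 95%; employment 35 ≥ 6 mo → qualifies.
Program C: score 717 ≥ 700; DTI 41.7% > 40% → does not qualify.
Qualifying: Program A, Program B. Lowest rate is 6.10% → Program A.

Program A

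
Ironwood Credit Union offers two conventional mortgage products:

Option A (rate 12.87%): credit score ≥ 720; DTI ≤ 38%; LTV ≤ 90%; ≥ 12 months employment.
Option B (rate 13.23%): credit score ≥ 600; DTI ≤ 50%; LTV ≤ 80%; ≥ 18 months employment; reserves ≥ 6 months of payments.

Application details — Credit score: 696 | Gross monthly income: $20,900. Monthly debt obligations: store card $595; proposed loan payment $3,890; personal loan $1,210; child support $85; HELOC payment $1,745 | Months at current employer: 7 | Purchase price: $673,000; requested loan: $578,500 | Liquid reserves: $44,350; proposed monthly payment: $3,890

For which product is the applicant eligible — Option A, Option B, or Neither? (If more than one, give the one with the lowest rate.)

Total debts = (595 + 3,890 + 1,210 + 85 + 1,745) = 7,525; DTI = 7,525/20,900 = 36%.
LTV = 578,500/673,000 = 86%.
Reserves = 44,350/3,890 = 11.4 months.
Option A: score 696 < 720; DTI 36% ≤ 38%; LTV 86% ≤ 90%; employment 7 < 12 mo → does not qualify.
Option B: score 696 ≥ 600; DTI 36% ≤ 50%; LTV 86% > 80%; employment 7 < 18 mo; reserves 11.4 ≥ 6 mo → does not qualify.

Neither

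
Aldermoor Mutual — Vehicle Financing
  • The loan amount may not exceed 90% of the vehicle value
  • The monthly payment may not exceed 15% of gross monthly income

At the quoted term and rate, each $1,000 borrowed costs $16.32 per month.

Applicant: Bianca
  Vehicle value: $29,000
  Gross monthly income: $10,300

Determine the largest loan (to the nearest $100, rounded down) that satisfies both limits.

$26,100

Payment cap: 15% × $10,300 = $1,545/month.
At $16.32 per $1,000, that supports 1,545/16.32 × 1,000 ≈ $94,669 → $94,600.
LTV cap: 90% × $29,000 = $26,100 → $26,100.
Binding constraint: loan-to-value.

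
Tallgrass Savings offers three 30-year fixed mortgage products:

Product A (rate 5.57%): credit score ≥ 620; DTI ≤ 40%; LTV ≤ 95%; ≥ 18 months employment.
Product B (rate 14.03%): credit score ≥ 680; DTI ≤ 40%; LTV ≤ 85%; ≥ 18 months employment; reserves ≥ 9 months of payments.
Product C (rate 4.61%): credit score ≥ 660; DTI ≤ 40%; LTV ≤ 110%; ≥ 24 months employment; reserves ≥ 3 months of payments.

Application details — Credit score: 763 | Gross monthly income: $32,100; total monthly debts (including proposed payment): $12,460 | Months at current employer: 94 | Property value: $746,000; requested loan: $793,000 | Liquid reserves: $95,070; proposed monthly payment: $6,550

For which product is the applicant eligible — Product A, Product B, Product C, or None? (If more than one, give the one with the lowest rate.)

DTI = 12,460/32,100 = 38.8%.
LTV = 793,000/746,000 = 106.3%.
Reserves = 95,070/6,550 = 14.5 months.
Product A: score 763 ≥ 620; DTI 38.8% ≤ 40%; LTV 106.3% > 95%; employment 94 ≥ 18 mo → does not qualify.
Product B: score 763 ≥ 680; DTI 38.8% ≤ 40%; LTV 106.3% > 85%; employment 94 ≥ 18 mo; reserves 14.5 ≥ 9 mo → does not qualify.
Product C: score 763 ≥ 660; DTI 38.8% ≤ 40%; LTV 106.3% ≤ 110%; employment 94 ≥ 24 mo; reserves 14.5 ≥ 3 mo → qualifies.

Product C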